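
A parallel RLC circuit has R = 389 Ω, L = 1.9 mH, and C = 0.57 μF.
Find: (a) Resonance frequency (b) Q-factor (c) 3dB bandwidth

Step 1 — Resonance: ω₀ = 1/√(LC) = 1/√(0.0019·5.7e-07) = 3.039e+04 rad/s.
Step 2 — f₀ = ω₀/(2π) = 4836 Hz.
Step 3 — Parallel Q: Q = R/(ω₀L) = 389/(3.039e+04·0.0019) = 6.738.
Step 4 — Bandwidth: Δω = ω₀/Q = 4510 rad/s; BW = Δω/(2π) = 717.8 Hz.

(a) f₀ = 4836 Hz  (b) Q = 6.738  (c) BW = 717.8 Hz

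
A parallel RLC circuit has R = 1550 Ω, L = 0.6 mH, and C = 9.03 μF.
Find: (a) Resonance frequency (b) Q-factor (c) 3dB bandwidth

Step 1 — Resonance: ω₀ = 1/√(LC) = 1/√(0.0006·9.03e-06) = 1.359e+04 rad/s.
Step 2 — f₀ = ω₀/(2π) = 2162 Hz.
Step 3 — Parallel Q: Q = R/(ω₀L) = 1550/(1.359e+04·0.0006) = 190.2.
Step 4 — Bandwidth: Δω = ω₀/Q = 71.45 rad/s; BW = Δω/(2π) = 11.37 Hz.

(a) f₀ = 2162 Hz  (b) Q = 190.2  (c) BW = 11.37 Hz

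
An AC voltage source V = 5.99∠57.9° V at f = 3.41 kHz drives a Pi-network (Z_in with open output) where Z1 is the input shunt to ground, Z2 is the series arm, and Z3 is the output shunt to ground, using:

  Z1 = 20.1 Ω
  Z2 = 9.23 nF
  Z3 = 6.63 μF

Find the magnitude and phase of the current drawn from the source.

Step 1 — Angular frequency: ω = 2π·f = 2π·3410 = 2.143e+04 rad/s.
Step 2 — Component impedances:
  Z1: Z = R = 20.1 Ω
  Z2: Z = 1/(jωC) = -j/(ω·C) = 0 - j5057 Ω
  Z3: Z = 1/(jωC) = -j/(ω·C) = 0 - j7.04 Ω
Step 3 — With open output, the series arm Z2 and the output shunt Z3 appear in series to ground: Z2 + Z3 = 0 - j5064 Ω.
Step 4 — Parallel with input shunt Z1: Z_in = Z1 || (Z2 + Z3) = 20.1 - j0.07978 Ω = 20.1∠-0.2° Ω.
Step 5 — Source phasor: V = 5.99∠57.9° V = 3.183 + j5.074 V.
Step 6 — Ohm's law: I = V / Z_total = (3.183 + j5.074) / (20.1 - j0.07978) = 0.1574 + j0.2531 A.
Step 7 — Convert to polar: |I| = 0.298 A, ∠I = 58.1°.

I = 0.298∠58.1° A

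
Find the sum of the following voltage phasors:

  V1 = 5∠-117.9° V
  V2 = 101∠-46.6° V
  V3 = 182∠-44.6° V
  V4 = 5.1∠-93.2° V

Step 1 — Convert each phasor to rectangular form:
  V1 = 5·(cos(-117.9°) + j·sin(-117.9°)) = -2.34 - j4.419 V
  V2 = 101·(cos(-46.6°) + j·sin(-46.6°)) = 69.4 - j73.38 V
  V3 = 182·(cos(-44.6°) + j·sin(-44.6°)) = 129.6 - j127.8 V
  V4 = 5.1·(cos(-93.2°) + j·sin(-93.2°)) = -0.2847 - j5.092 V
Step 2 — Sum components: V_total = 196.4 - j210.7 V.
Step 3 — Convert to polar: |V_total| = 288 V, ∠V_total = -47.0°.

V_total = 288∠-47.0° V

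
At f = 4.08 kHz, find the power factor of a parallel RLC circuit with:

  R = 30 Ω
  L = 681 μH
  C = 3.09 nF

Step 1 — Angular frequency: ω = 2π·f = 2π·4080 = 2.564e+04 rad/s.
Step 2 — Component impedances:
  R: Z = R = 30 Ω
  L: Z = jωL = j·2.564e+04·0.000681 = 0 + j17.46 Ω
  C: Z = 1/(jωC) = -j/(ω·C) = 0 - j1.262e+04 Ω
Step 3 — Parallel combination: 1/Z_total = 1/R + 1/L + 1/C; Z_total = 7.605 + j13.05 Ω = 15.1∠59.8° Ω.
Step 4 — Power factor: PF = cos(φ) = Re(Z)/|Z| = 7.6048/15.104 = 0.5035.
Step 5 — Type: Im(Z) = 13.05 ⇒ lagging (phase φ = 59.8°).

PF = 0.5035 (lagging, φ = 59.8°)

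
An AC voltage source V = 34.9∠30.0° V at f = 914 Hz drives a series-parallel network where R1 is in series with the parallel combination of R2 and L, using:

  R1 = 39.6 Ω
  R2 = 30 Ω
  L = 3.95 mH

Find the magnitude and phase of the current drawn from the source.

Step 1 — Angular frequency: ω = 2π·f = 2π·914 = 5743 rad/s.
Step 2 — Component impedances:
  R1: Z = R = 39.6 Ω
  R2: Z = R = 30 Ω
  L: Z = jωL = j·5743·0.00395 = 0 + j22.68 Ω
Step 3 — Parallel branch: R2 || L = 1/(1/R2 + 1/L) = 10.91 + j14.43 Ω.
Step 4 — Series with R1: Z_total = R1 + (R2 || L) = 50.51 + j14.43 Ω = 52.53∠15.9° Ω.
Step 5 — Source phasor: V = 34.9∠30.0° V = 30.22 + j17.45 V.
Step 6 — Ohm's law: I = V / Z_total = (30.22 + j17.45) / (50.51 + j14.43) = 0.6444 + j0.1613 A.
Step 7 — Convert to polar: |I| = 0.6643 A, ∠I = 14.1°.

I = 0.6643∠14.1° A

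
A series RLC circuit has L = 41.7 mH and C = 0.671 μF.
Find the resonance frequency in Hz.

Step 1 — Resonance condition Im(Z)=0 gives ω₀ = 1/√(LC).
Step 2 — ω₀ = 1/√(0.0417·6.71e-07) = 5978 rad/s.
Step 3 — f₀ = ω₀/(2π) = 951.5 Hz.

f₀ = 951.5 Hz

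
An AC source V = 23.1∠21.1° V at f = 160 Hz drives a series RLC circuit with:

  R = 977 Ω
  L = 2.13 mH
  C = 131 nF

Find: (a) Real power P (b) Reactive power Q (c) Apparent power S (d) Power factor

Step 1 — Angular frequency: ω = 2π·f = 2π·160 = 1005 rad/s.
Step 2 — Component impedances:
  R: Z = R = 977 Ω
  L: Z = jωL = j·1005·0.00213 = 0 + j2.141 Ω
  C: Z = 1/(jωC) = -j/(ω·C) = 0 - j7593 Ω
Step 3 — Series combination: Z_total = R + L + C = 977 - j7591 Ω = 7654∠-82.7° Ω.
Step 4 — Source phasor: V = 23.1∠21.1° V = 21.55 + j8.316 V.
Step 5 — Current: I = V / Z = -0.0007182 + j0.002931 A = 0.003018∠103.8° A.
Step 6 — Complex power: S = V·I* = 0.0089 - j0.06915 VA.
Step 7 — Real power: P = Re(S) = 0.0089 W.
Step 8 — Reactive power: Q = Im(S) = -0.06915 VAR.
Step 9 — Apparent power: |S| = 0.06972 VA.
Step 10 — Power factor: PF = P/|S| = 0.1276 (leading).

(a) P = 0.0089 W  (b) Q = -0.06915 VAR  (c) S = 0.06972 VA  (d) PF = 0.1276 (leading)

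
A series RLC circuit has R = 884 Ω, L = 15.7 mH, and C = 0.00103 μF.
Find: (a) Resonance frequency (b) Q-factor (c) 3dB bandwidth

Step 1 — Resonance condition Im(Z)=0 gives ω₀ = 1/√(LC).
Step 2 — ω₀ = 1/√(0.0157·1.03e-09) = 2.487e+05 rad/s.
Step 3 — f₀ = ω₀/(2π) = 3.958e+04 Hz.
Step 4 — Series Q: Q = ω₀L/R = 2.487e+05·0.0157/884 = 4.417.
Step 5 — 3dB bandwidth: Δω = ω₀/Q = 5.631e+04 rad/s; BW = Δω/(2π) = 8961 Hz.

(a) f₀ = 3.958e+04 Hz  (b) Q = 4.417  (c) BW = 8961 Hz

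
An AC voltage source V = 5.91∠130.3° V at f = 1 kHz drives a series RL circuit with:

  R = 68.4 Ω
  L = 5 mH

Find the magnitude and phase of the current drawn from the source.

Step 1 — Angular frequency: ω = 2π·f = 2π·1000 = 6283 rad/s.
Step 2 — Component impedances:
  R: Z = R = 68.4 Ω
  L: Z = jωL = j·6283·0.005 = 0 + j31.42 Ω
Step 3 — Series combination: Z_total = R + L = 68.4 + j31.42 Ω = 75.27∠24.7° Ω.
Step 4 — Source phasor: V = 5.91∠130.3° V = -3.823 + j4.507 V.
Step 5 — Ohm's law: I = V / Z_total = (-3.823 + j4.507) / (68.4 + j31.42) = -0.02116 + j0.07561 A.
Step 6 — Convert to polar: |I| = 0.07852 A, ∠I = 105.6°.

I = 0.07852∠105.6° A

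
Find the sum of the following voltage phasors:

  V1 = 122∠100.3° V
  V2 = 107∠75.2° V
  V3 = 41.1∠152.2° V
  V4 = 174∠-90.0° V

Step 1 — Convert each phasor to rectangular form:
  V1 = 122·(cos(100.3°) + j·sin(100.3°)) = -21.81 + j120 V
  V2 = 107·(cos(75.2°) + j·sin(75.2°)) = 27.33 + j103.5 V
  V3 = 41.1·(cos(152.2°) + j·sin(152.2°)) = -36.36 + j19.17 V
  V4 = 174·(cos(-90.0°) + j·sin(-90.0°)) = 0 - j174 V
Step 2 — Sum components: V_total = -30.84 + j68.65 V.
Step 3 — Convert to polar: |V_total| = 75.26 V, ∠V_total = 114.2°.

V_total = 75.26∠114.2° V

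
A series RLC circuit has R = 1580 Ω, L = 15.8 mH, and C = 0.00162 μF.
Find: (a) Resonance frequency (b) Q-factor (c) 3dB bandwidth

Step 1 — Resonance: ω₀ = 1/√(LC) = 1/√(0.0158·1.62e-09) = 1.977e+05 rad/s.
Step 2 — f₀ = ω₀/(2π) = 3.146e+04 Hz.
Step 3 — Series Q: Q = ω₀L/R = 1.977e+05·0.0158/1580 = 1.977.
Step 4 — Bandwidth: Δω = ω₀/Q = 1e+05 rad/s; BW = Δω/(2π) = 1.592e+04 Hz.

(a) f₀ = 3.146e+04 Hz  (b) Q = 1.977  (c) BW = 1.592e+04 Hz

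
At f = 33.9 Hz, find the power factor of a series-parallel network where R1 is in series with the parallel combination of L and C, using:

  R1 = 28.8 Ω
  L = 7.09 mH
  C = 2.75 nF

Step 1 — Angular frequency: ω = 2π·f = 2π·33.9 = 213 rad/s.
Step 2 — Component impedances:
  R1: Z = R = 28.8 Ω
  L: Z = jωL = j·213·0.00709 = 0 + j1.51 Ω
  C: Z = 1/(jωC) = -j/(ω·C) = 0 - j1.707e+06 Ω
Step 3 — Parallel branch: L || C = 1/(1/L + 1/C) = 0 + j1.51 Ω.
Step 4 — Series with R1: Z_total = R1 + (L || C) = 28.8 + j1.51 Ω = 28.84∠3.0° Ω.
Step 5 — Power factor: PF = cos(φ) = Re(Z)/|Z| = 28.8/28.84 = 0.9986.
Step 6 — Type: Im(Z) = 1.51 ⇒ lagging (phase φ = 3.0°).

PF = 0.9986 (lagging, φ = 3.0°)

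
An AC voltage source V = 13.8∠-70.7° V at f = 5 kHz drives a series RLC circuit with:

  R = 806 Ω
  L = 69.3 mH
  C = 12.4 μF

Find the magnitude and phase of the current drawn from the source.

Step 1 — Angular frequency: ω = 2π·f = 2π·5000 = 3.142e+04 rad/s.
Step 2 — Component impedances:
  R: Z = R = 806 Ω
  L: Z = jωL = j·3.142e+04·0.0693 = 0 + j2177 Ω
  C: Z = 1/(jωC) = -j/(ω·C) = 0 - j2.567 Ω
Step 3 — Series combination: Z_total = R + L + C = 806 + j2175 Ω = 2319∠69.7° Ω.
Step 4 — Source phasor: V = 13.8∠-70.7° V = 4.561 - j13.02 V.
Step 5 — Ohm's law: I = V / Z_total = (4.561 - j13.02) / (806 + j2175) = -0.004582 - j0.003796 A.
Step 6 — Convert to polar: |I| = 0.005951 A, ∠I = -140.4°.

I = 0.005951∠-140.4° A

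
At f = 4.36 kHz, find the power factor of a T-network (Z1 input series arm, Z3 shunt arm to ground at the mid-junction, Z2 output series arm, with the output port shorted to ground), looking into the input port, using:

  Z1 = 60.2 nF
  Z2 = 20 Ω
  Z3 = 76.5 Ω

Step 1 — Angular frequency: ω = 2π·f = 2π·4360 = 2.739e+04 rad/s.
Step 2 — Component impedances:
  Z1: Z = 1/(jωC) = -j/(ω·C) = 0 - j606.4 Ω
  Z2: Z = R = 20 Ω
  Z3: Z = R = 76.5 Ω
Step 3 — With the output port shorted to ground, the output series arm Z2 runs from the junction to ground; the shunt arm Z3 also runs from the junction to ground. They appear in parallel: Z3 || Z2 = 15.85 Ω.
Step 4 — Series with input arm Z1: Z_in = Z1 + (Z3 || Z2) = 15.85 - j606.4 Ω = 606.6∠-88.5° Ω.
Step 5 — Power factor: PF = cos(φ) = Re(Z)/|Z| = 15.855/606.58 = 0.02614.
Step 6 — Type: Im(Z) = -606.4 ⇒ leading (phase φ = -88.5°).

PF = 0.02614 (leading, φ = -88.5°)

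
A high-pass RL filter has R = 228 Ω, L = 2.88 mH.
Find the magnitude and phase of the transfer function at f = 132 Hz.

Step 1 — Angular frequency: ω = 2π·132 = 829.4 rad/s.
Step 2 — Transfer function: H(jω) = jωL/(R + jωL).
Step 3 — Numerator jωL = j·2.389; denominator R + jωL = 228 + j2.389.
Step 4 — H = 0.0001097 + j0.01048.
Step 5 — Magnitude: |H| = 0.01048 (-39.6 dB); phase: φ = 89.4°.

|H| = 0.01048 (-39.6 dB), φ = 89.4°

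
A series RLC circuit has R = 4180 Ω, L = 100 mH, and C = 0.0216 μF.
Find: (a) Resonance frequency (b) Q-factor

Step 1 — Resonance condition Im(Z)=0 gives ω₀ = 1/√(LC).
Step 2 — ω₀ = 1/√(0.1·2.16e-08) = 2.152e+04 rad/s.
Step 3 — f₀ = ω₀/(2π) = 3424 Hz.
Step 4 — Series Q: Q = ω₀L/R = 2.152e+04·0.1/4180 = 0.5148.

(a) f₀ = 3424 Hz  (b) Q = 0.5148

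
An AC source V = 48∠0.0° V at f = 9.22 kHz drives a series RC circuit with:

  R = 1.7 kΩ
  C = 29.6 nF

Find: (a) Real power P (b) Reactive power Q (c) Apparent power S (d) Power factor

Step 1 — Angular frequency: ω = 2π·f = 2π·9220 = 5.793e+04 rad/s.
Step 2 — Component impedances:
  R: Z = R = 1700 Ω
  C: Z = 1/(jωC) = -j/(ω·C) = 0 - j583.2 Ω
Step 3 — Series combination: Z_total = R + C = 1700 - j583.2 Ω = 1797∠-18.9° Ω.
Step 4 — Source phasor: V = 48∠0.0° V = 48 V.
Step 5 — Current: I = V / Z = 0.02526 + j0.008666 A = 0.02671∠18.9° A.
Step 6 — Complex power: S = V·I* = 1.213 - j0.416 VA.
Step 7 — Real power: P = Re(S) = 1.213 W.
Step 8 — Reactive power: Q = Im(S) = -0.416 VAR.
Step 9 — Apparent power: |S| = 1.282 VA.
Step 10 — Power factor: PF = P/|S| = 0.9459 (leading).

(a) P = 1.213 W  (b) Q = -0.416 VAR  (c) S = 1.282 VA  (d) PF = 0.9459 (leading)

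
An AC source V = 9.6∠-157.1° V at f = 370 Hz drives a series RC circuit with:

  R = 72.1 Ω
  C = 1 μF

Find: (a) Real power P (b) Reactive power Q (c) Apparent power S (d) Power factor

Step 1 — Angular frequency: ω = 2π·f = 2π·370 = 2325 rad/s.
Step 2 — Component impedances:
  R: Z = R = 72.1 Ω
  C: Z = 1/(jωC) = -j/(ω·C) = 0 - j430.1 Ω
Step 3 — Series combination: Z_total = R + C = 72.1 - j430.1 Ω = 436.1∠-80.5° Ω.
Step 4 — Source phasor: V = 9.6∠-157.1° V = -8.843 - j3.736 V.
Step 5 — Current: I = V / Z = 0.005095 - j0.02141 A = 0.02201∠-76.6° A.
Step 6 — Complex power: S = V·I* = 0.03493 - j0.2084 VA.
Step 7 — Real power: P = Re(S) = 0.03493 W.
Step 8 — Reactive power: Q = Im(S) = -0.2084 VAR.
Step 9 — Apparent power: |S| = 0.2113 VA.
Step 10 — Power factor: PF = P/|S| = 0.1653 (leading).

(a) P = 0.03493 W  (b) Q = -0.2084 VAR  (c) S = 0.2113 VA  (d) PF = 0.1653 (leading)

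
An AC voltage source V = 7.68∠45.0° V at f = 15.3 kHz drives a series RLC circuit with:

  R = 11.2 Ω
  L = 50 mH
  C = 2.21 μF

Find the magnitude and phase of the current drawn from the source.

Step 1 — Angular frequency: ω = 2π·f = 2π·1.53e+04 = 9.613e+04 rad/s.
Step 2 — Component impedances:
  R: Z = R = 11.2 Ω
  L: Z = jωL = j·9.613e+04·0.05 = 0 + j4807 Ω
  C: Z = 1/(jωC) = -j/(ω·C) = 0 - j4.707 Ω
Step 3 — Series combination: Z_total = R + L + C = 11.2 + j4802 Ω = 4802∠89.9° Ω.
Step 4 — Source phasor: V = 7.68∠45.0° V = 5.431 + j5.431 V.
Step 5 — Ohm's law: I = V / Z_total = (5.431 + j5.431) / (11.2 + j4802) = 0.001134 - j0.001128 A.
Step 6 — Convert to polar: |I| = 0.001599 A, ∠I = -44.9°.

I = 0.001599∠-44.9° A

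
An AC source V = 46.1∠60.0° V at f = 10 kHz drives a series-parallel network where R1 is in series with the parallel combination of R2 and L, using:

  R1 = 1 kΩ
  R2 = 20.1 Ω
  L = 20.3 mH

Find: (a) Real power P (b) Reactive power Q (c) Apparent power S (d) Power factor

Step 1 — Angular frequency: ω = 2π·f = 2π·1e+04 = 6.283e+04 rad/s.
Step 2 — Component impedances:
  R1: Z = R = 1000 Ω
  R2: Z = R = 20.1 Ω
  L: Z = jωL = j·6.283e+04·0.0203 = 0 + j1275 Ω
Step 3 — Parallel branch: R2 || L = 1/(1/R2 + 1/L) = 20.1 + j0.3167 Ω.
Step 4 — Series with R1: Z_total = R1 + (R2 || L) = 1020 + j0.3167 Ω = 1020∠0.0° Ω.
Step 5 — Source phasor: V = 46.1∠60.0° V = 23.05 + j39.92 V.
Step 6 — Current: I = V / Z = 0.02261 + j0.03913 A = 0.04519∠60.0° A.
Step 7 — Complex power: S = V·I* = 2.083 + j0.0006467 VA.
Step 8 — Real power: P = Re(S) = 2.083 W.
Step 9 — Reactive power: Q = Im(S) = 0.0006467 VAR.
Step 10 — Apparent power: |S| = 2.083 VA.
Step 11 — Power factor: PF = P/|S| = 1 (lagging).

(a) P = 2.083 W  (b) Q = 0.0006467 VAR  (c) S = 2.083 VA  (d) PF = 1 (lagging)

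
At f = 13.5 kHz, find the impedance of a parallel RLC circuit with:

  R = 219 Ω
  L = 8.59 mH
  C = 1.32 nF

Step 1 — Angular frequency: ω = 2π·f = 2π·1.35e+04 = 8.482e+04 rad/s.
Step 2 — Component impedances:
  R: Z = R = 219 Ω
  L: Z = jωL = j·8.482e+04·0.00859 = 0 + j728.6 Ω
  C: Z = 1/(jωC) = -j/(ω·C) = 0 - j8931 Ω
Step 3 — Parallel combination: 1/Z_total = 1/R + 1/L + 1/C; Z_total = 203.5 + j56.17 Ω = 211.1∠15.4° Ω.

Z = 203.5 + j56.17 Ω = 211.1∠15.4° Ω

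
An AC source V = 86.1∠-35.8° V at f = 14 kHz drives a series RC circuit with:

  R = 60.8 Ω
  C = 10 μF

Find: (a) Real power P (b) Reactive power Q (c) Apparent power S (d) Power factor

Step 1 — Angular frequency: ω = 2π·f = 2π·1.4e+04 = 8.796e+04 rad/s.
Step 2 — Component impedances:
  R: Z = R = 60.8 Ω
  C: Z = 1/(jωC) = -j/(ω·C) = 0 - j1.137 Ω
Step 3 — Series combination: Z_total = R + C = 60.8 - j1.137 Ω = 60.81∠-1.1° Ω.
Step 4 — Source phasor: V = 86.1∠-35.8° V = 69.83 - j50.36 V.
Step 5 — Current: I = V / Z = 1.164 - j0.8066 A = 1.416∠-34.7° A.
Step 6 — Complex power: S = V·I* = 121.9 - j2.279 VA.
Step 7 — Real power: P = Re(S) = 121.9 W.
Step 8 — Reactive power: Q = Im(S) = -2.279 VAR.
Step 9 — Apparent power: |S| = 121.9 VA.
Step 10 — Power factor: PF = P/|S| = 0.9998 (leading).

(a) P = 121.9 W  (b) Q = -2.279 VAR  (c) S = 121.9 VA  (d) PF = 0.9998 (leading)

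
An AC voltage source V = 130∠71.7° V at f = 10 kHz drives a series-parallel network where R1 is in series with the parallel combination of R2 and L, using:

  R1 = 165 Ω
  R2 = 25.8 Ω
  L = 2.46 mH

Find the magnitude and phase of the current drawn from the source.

Step 1 — Angular frequency: ω = 2π·f = 2π·1e+04 = 6.283e+04 rad/s.
Step 2 — Component impedances:
  R1: Z = R = 165 Ω
  R2: Z = R = 25.8 Ω
  L: Z = jωL = j·6.283e+04·0.00246 = 0 + j154.6 Ω
Step 3 — Parallel branch: R2 || L = 1/(1/R2 + 1/L) = 25.1 + j4.19 Ω.
Step 4 — Series with R1: Z_total = R1 + (R2 || L) = 190.1 + j4.19 Ω = 190.1∠1.3° Ω.
Step 5 — Source phasor: V = 130∠71.7° V = 40.82 + j123.4 V.
Step 6 — Ohm's law: I = V / Z_total = (40.82 + j123.4) / (190.1 + j4.19) = 0.2289 + j0.6442 A.
Step 7 — Convert to polar: |I| = 0.6837 A, ∠I = 70.4°.

I = 0.6837∠70.4° A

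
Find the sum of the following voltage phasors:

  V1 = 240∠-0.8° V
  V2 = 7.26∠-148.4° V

Step 1 — Convert each phasor to rectangular form:
  V1 = 240·(cos(-0.8°) + j·sin(-0.8°)) = 240 - j3.351 V
  V2 = 7.26·(cos(-148.4°) + j·sin(-148.4°)) = -6.184 - j3.804 V
Step 2 — Sum components: V_total = 233.8 - j7.155 V.
Step 3 — Convert to polar: |V_total| = 233.9 V, ∠V_total = -1.8°.

V_total = 233.9∠-1.8° V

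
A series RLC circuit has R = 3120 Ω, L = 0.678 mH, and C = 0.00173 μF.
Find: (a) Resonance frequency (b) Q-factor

Step 1 — Resonance condition Im(Z)=0 gives ω₀ = 1/√(LC).
Step 2 — ω₀ = 1/√(0.000678·1.73e-09) = 9.233e+05 rad/s.
Step 3 — f₀ = ω₀/(2π) = 1.47e+05 Hz.
Step 4 — Series Q: Q = ω₀L/R = 9.233e+05·0.000678/3120 = 0.2006.

(a) f₀ = 1.47e+05 Hz  (b) Q = 0.2006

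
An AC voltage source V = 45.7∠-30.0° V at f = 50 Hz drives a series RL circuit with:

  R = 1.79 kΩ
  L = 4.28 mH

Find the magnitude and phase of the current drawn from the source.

Step 1 — Angular frequency: ω = 2π·f = 2π·50 = 314.2 rad/s.
Step 2 — Component impedances:
  R: Z = R = 1790 Ω
  L: Z = jωL = j·314.2·0.00428 = 0 + j1.345 Ω
Step 3 — Series combination: Z_total = R + L = 1790 + j1.345 Ω = 1790∠0.0° Ω.
Step 4 — Source phasor: V = 45.7∠-30.0° V = 39.58 - j22.85 V.
Step 5 — Ohm's law: I = V / Z_total = (39.58 - j22.85) / (1790 + j1.345) = 0.0221 - j0.01278 A.
Step 6 — Convert to polar: |I| = 0.02553 A, ∠I = -30.0°.

I = 0.02553∠-30.0° A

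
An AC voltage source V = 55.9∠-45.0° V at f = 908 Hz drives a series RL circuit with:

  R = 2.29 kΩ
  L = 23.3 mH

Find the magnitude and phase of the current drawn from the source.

Step 1 — Angular frequency: ω = 2π·f = 2π·908 = 5705 rad/s.
Step 2 — Component impedances:
  R: Z = R = 2290 Ω
  L: Z = jωL = j·5705·0.0233 = 0 + j132.9 Ω
Step 3 — Series combination: Z_total = R + L = 2290 + j132.9 Ω = 2294∠3.3° Ω.
Step 4 — Source phasor: V = 55.9∠-45.0° V = 39.53 - j39.53 V.
Step 5 — Ohm's law: I = V / Z_total = (39.53 - j39.53) / (2290 + j132.9) = 0.0162 - j0.0182 A.
Step 6 — Convert to polar: |I| = 0.02437 A, ∠I = -48.3°.

I = 0.02437∠-48.3° A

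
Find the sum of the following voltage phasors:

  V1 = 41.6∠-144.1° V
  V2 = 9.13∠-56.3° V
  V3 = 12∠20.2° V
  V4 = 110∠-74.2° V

Step 1 — Convert each phasor to rectangular form:
  V1 = 41.6·(cos(-144.1°) + j·sin(-144.1°)) = -33.7 - j24.39 V
  V2 = 9.13·(cos(-56.3°) + j·sin(-56.3°)) = 5.066 - j7.596 V
  V3 = 12·(cos(20.2°) + j·sin(20.2°)) = 11.26 + j4.144 V
  V4 = 110·(cos(-74.2°) + j·sin(-74.2°)) = 29.95 - j105.8 V
Step 2 — Sum components: V_total = 12.58 - j133.7 V.
Step 3 — Convert to polar: |V_total| = 134.3 V, ∠V_total = -84.6°.

V_total = 134.3∠-84.6° V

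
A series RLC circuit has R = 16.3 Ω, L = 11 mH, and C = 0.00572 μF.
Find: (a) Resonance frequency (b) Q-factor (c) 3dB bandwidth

Step 1 — Resonance: ω₀ = 1/√(LC) = 1/√(0.011·5.72e-09) = 1.261e+05 rad/s.
Step 2 — f₀ = ω₀/(2π) = 2.006e+04 Hz.
Step 3 — Series Q: Q = ω₀L/R = 1.261e+05·0.011/16.3 = 85.08.
Step 4 — Bandwidth: Δω = ω₀/Q = 1482 rad/s; BW = Δω/(2π) = 235.8 Hz.

(a) f₀ = 2.006e+04 Hz  (b) Q = 85.08  (c) BW = 235.8 Hz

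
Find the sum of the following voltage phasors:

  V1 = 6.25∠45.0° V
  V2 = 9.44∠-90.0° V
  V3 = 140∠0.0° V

Step 1 — Convert each phasor to rectangular form:
  V1 = 6.25·(cos(45.0°) + j·sin(45.0°)) = 4.419 + j4.419 V
  V2 = 9.44·(cos(-90.0°) + j·sin(-90.0°)) = 0 - j9.44 V
  V3 = 140·(cos(0.0°) + j·sin(0.0°)) = 140 V
Step 2 — Sum components: V_total = 144.4 - j5.021 V.
Step 3 — Convert to polar: |V_total| = 144.5 V, ∠V_total = -2.0°.

V_total = 144.5∠-2.0° V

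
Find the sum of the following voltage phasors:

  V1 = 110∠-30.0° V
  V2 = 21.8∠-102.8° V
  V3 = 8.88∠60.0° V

Step 1 — Convert each phasor to rectangular form:
  V1 = 110·(cos(-30.0°) + j·sin(-30.0°)) = 95.26 - j55 V
  V2 = 21.8·(cos(-102.8°) + j·sin(-102.8°)) = -4.83 - j21.26 V
  V3 = 8.88·(cos(60.0°) + j·sin(60.0°)) = 4.44 + j7.69 V
Step 2 — Sum components: V_total = 94.87 - j68.57 V.
Step 3 — Convert to polar: |V_total| = 117.1 V, ∠V_total = -35.9°.

V_total = 117.1∠-35.9° V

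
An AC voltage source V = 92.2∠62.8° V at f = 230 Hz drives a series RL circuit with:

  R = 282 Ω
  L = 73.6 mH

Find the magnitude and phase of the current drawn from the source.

Step 1 — Angular frequency: ω = 2π·f = 2π·230 = 1445 rad/s.
Step 2 — Component impedances:
  R: Z = R = 282 Ω
  L: Z = jωL = j·1445·0.0736 = 0 + j106.4 Ω
Step 3 — Series combination: Z_total = R + L = 282 + j106.4 Ω = 301.4∠20.7° Ω.
Step 4 — Source phasor: V = 92.2∠62.8° V = 42.14 + j82 V.
Step 5 — Ohm's law: I = V / Z_total = (42.14 + j82) / (282 + j106.4) = 0.2269 + j0.2052 A.
Step 6 — Convert to polar: |I| = 0.3059 A, ∠I = 42.1°.

I = 0.3059∠42.1° A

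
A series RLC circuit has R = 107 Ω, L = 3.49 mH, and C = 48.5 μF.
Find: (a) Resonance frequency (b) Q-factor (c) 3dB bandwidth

Step 1 — Resonance: ω₀ = 1/√(LC) = 1/√(0.00349·4.85e-05) = 2431 rad/s.
Step 2 — f₀ = ω₀/(2π) = 386.8 Hz.
Step 3 — Series Q: Q = ω₀L/R = 2431·0.00349/107 = 0.07928.
Step 4 — Bandwidth: Δω = ω₀/Q = 3.066e+04 rad/s; BW = Δω/(2π) = 4880 Hz.

(a) f₀ = 386.8 Hz  (b) Q = 0.07928  (c) BW = 4880 Hz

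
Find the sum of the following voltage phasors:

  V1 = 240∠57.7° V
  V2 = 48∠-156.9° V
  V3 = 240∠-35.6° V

Step 1 — Convert each phasor to rectangular form:
  V1 = 240·(cos(57.7°) + j·sin(57.7°)) = 128.2 + j202.9 V
  V2 = 48·(cos(-156.9°) + j·sin(-156.9°)) = -44.15 - j18.83 V
  V3 = 240·(cos(-35.6°) + j·sin(-35.6°)) = 195.1 - j139.7 V
Step 2 — Sum components: V_total = 279.2 + j44.32 V.
Step 3 — Convert to polar: |V_total| = 282.7 V, ∠V_total = 9.0°.

V_total = 282.7∠9.0° V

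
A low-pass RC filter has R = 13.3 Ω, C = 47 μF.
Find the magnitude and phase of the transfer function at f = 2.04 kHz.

Step 1 — Angular frequency: ω = 2π·2040 = 1.282e+04 rad/s.
Step 2 — Transfer function: H(jω) = 1/(1 + jωRC).
Step 3 — Denominator: 1 + jωRC = 1 + j·1.282e+04·13.3·4.7e-05 = 1 + j8.012.
Step 4 — H = 0.01534 - j0.1229.
Step 5 — Magnitude: |H| = 0.1238 (-18.1 dB); phase: φ = -82.9°.

|H| = 0.1238 (-18.1 dB), φ = -82.9°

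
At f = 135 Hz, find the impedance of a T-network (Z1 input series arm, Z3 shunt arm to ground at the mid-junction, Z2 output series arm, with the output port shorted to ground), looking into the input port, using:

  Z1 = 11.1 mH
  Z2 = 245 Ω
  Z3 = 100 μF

Step 1 — Angular frequency: ω = 2π·f = 2π·135 = 848.2 rad/s.
Step 2 — Component impedances:
  Z1: Z = jωL = j·848.2·0.0111 = 0 + j9.415 Ω
  Z2: Z = R = 245 Ω
  Z3: Z = 1/(jωC) = -j/(ω·C) = 0 - j11.79 Ω
Step 3 — With the output port shorted to ground, the output series arm Z2 runs from the junction to ground; the shunt arm Z3 also runs from the junction to ground. They appear in parallel: Z3 || Z2 = 0.566 - j11.76 Ω.
Step 4 — Series with input arm Z1: Z_in = Z1 + (Z3 || Z2) = 0.566 - j2.347 Ω = 2.414∠-76.4° Ω.

Z = 0.566 - j2.347 Ω = 2.414∠-76.4° Ω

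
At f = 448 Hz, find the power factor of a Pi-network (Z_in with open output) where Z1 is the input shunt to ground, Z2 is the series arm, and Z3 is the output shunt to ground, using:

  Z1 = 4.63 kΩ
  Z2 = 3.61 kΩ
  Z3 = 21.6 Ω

Step 1 — Angular frequency: ω = 2π·f = 2π·448 = 2815 rad/s.
Step 2 — Component impedances:
  Z1: Z = R = 4630 Ω
  Z2: Z = R = 3610 Ω
  Z3: Z = R = 21.6 Ω
Step 3 — With open output, the series arm Z2 and the output shunt Z3 appear in series to ground: Z2 + Z3 = 3632 Ω.
Step 4 — Parallel with input shunt Z1: Z_in = Z1 || (Z2 + Z3) = 2035 Ω = 2035∠0.0° Ω.
Step 5 — Power factor: PF = cos(φ) = Re(Z)/|Z| = 2035/2035 = 1.
Step 6 — Type: Im(Z) = 0 ⇒ unity (phase φ = 0.0°).

PF = 1 (unity, φ = 0.0°)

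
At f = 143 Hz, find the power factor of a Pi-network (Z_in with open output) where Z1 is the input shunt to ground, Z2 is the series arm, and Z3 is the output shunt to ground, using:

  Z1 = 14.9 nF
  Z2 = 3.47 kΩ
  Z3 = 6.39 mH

Step 1 — Angular frequency: ω = 2π·f = 2π·143 = 898.5 rad/s.
Step 2 — Component impedances:
  Z1: Z = 1/(jωC) = -j/(ω·C) = 0 - j7.47e+04 Ω
  Z2: Z = R = 3470 Ω
  Z3: Z = jωL = j·898.5·0.00639 = 0 + j5.741 Ω
Step 3 — With open output, the series arm Z2 and the output shunt Z3 appear in series to ground: Z2 + Z3 = 3470 + j5.741 Ω.
Step 4 — Parallel with input shunt Z1: Z_in = Z1 || (Z2 + Z3) = 3463 - j155.1 Ω = 3467∠-2.6° Ω.
Step 5 — Power factor: PF = cos(φ) = Re(Z)/|Z| = 3463.1/3466.5 = 0.999.
Step 6 — Type: Im(Z) = -155.1 ⇒ leading (phase φ = -2.6°).

PF = 0.999 (leading, φ = -2.6°)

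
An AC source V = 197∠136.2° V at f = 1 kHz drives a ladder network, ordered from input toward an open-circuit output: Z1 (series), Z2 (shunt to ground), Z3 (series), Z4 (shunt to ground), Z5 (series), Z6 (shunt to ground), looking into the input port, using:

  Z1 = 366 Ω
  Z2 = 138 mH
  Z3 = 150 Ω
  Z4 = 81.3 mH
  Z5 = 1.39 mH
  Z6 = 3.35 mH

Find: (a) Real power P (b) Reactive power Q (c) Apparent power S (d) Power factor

Step 1 — Angular frequency: ω = 2π·f = 2π·1000 = 6283 rad/s.
Step 2 — Component impedances:
  Z1: Z = R = 366 Ω
  Z2: Z = jωL = j·6283·0.138 = 0 + j867.1 Ω
  Z3: Z = R = 150 Ω
  Z4: Z = jωL = j·6283·0.0813 = 0 + j510.8 Ω
  Z5: Z = jωL = j·6283·0.00139 = 0 + j8.734 Ω
  Z6: Z = jωL = j·6283·0.00335 = 0 + j21.05 Ω
Step 3 — Ladder network (open output): work backward from the far end, alternating series and parallel combinations. Z_in = 502.9 + j50.19 Ω = 505.4∠5.7° Ω.
Step 4 — Source phasor: V = 197∠136.2° V = -142.2 + j136.4 V.
Step 5 — Current: I = V / Z = -0.2532 + j0.2964 A = 0.3898∠130.5° A.
Step 6 — Complex power: S = V·I* = 76.41 + j7.627 VA.
Step 7 — Real power: P = Re(S) = 76.41 W.
Step 8 — Reactive power: Q = Im(S) = 7.627 VAR.
Step 9 — Apparent power: |S| = 76.79 VA.
Step 10 — Power factor: PF = P/|S| = 0.9951 (lagging).

(a) P = 76.41 W  (b) Q = 7.627 VAR  (c) S = 76.79 VA  (d) PF = 0.9951 (lagging)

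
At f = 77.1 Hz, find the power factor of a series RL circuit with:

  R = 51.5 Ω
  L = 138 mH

Step 1 — Angular frequency: ω = 2π·f = 2π·77.1 = 484.4 rad/s.
Step 2 — Component impedances:
  R: Z = R = 51.5 Ω
  L: Z = jωL = j·484.4·0.138 = 0 + j66.85 Ω
Step 3 — Series combination: Z_total = R + L = 51.5 + j66.85 Ω = 84.39∠52.4° Ω.
Step 4 — Power factor: PF = cos(φ) = Re(Z)/|Z| = 51.5/84.39 = 0.6103.
Step 5 — Type: Im(Z) = 66.85 ⇒ lagging (phase φ = 52.4°).

PF = 0.6103 (lagging, φ = 52.4°)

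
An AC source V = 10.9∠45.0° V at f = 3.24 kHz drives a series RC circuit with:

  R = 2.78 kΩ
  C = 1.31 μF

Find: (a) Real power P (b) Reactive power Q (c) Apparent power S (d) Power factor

Step 1 — Angular frequency: ω = 2π·f = 2π·3240 = 2.036e+04 rad/s.
Step 2 — Component impedances:
  R: Z = R = 2780 Ω
  C: Z = 1/(jωC) = -j/(ω·C) = 0 - j37.5 Ω
Step 3 — Series combination: Z_total = R + C = 2780 - j37.5 Ω = 2780∠-0.8° Ω.
Step 4 — Source phasor: V = 10.9∠45.0° V = 7.707 + j7.707 V.
Step 5 — Current: I = V / Z = 0.002735 + j0.002809 A = 0.003921∠45.8° A.
Step 6 — Complex power: S = V·I* = 0.04273 - j0.0005764 VA.
Step 7 — Real power: P = Re(S) = 0.04273 W.
Step 8 — Reactive power: Q = Im(S) = -0.0005764 VAR.
Step 9 — Apparent power: |S| = 0.04273 VA.
Step 10 — Power factor: PF = P/|S| = 0.9999 (leading).

(a) P = 0.04273 W  (b) Q = -0.0005764 VAR  (c) S = 0.04273 VA  (d) PF = 0.9999 (leading)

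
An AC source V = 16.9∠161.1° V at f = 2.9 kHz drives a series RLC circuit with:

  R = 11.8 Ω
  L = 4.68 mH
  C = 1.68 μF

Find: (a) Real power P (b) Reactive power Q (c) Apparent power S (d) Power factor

Step 1 — Angular frequency: ω = 2π·f = 2π·2900 = 1.822e+04 rad/s.
Step 2 — Component impedances:
  R: Z = R = 11.8 Ω
  L: Z = jωL = j·1.822e+04·0.00468 = 0 + j85.28 Ω
  C: Z = 1/(jωC) = -j/(ω·C) = 0 - j32.67 Ω
Step 3 — Series combination: Z_total = R + L + C = 11.8 + j52.61 Ω = 53.92∠77.4° Ω.
Step 4 — Source phasor: V = 16.9∠161.1° V = -15.99 + j5.474 V.
Step 5 — Current: I = V / Z = 0.03417 + j0.3116 A = 0.3135∠83.7° A.
Step 6 — Complex power: S = V·I* = 1.159 + j5.169 VA.
Step 7 — Real power: P = Re(S) = 1.159 W.
Step 8 — Reactive power: Q = Im(S) = 5.169 VAR.
Step 9 — Apparent power: |S| = 5.297 VA.
Step 10 — Power factor: PF = P/|S| = 0.2189 (lagging).

(a) P = 1.159 W  (b) Q = 5.169 VAR  (c) S = 5.297 VA  (d) PF = 0.2189 (lagging)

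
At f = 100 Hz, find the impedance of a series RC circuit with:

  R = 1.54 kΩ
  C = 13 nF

Step 1 — Angular frequency: ω = 2π·f = 2π·100 = 628.3 rad/s.
Step 2 — Component impedances:
  R: Z = R = 1540 Ω
  C: Z = 1/(jωC) = -j/(ω·C) = 0 - j1.224e+05 Ω
Step 3 — Series combination: Z_total = R + C = 1540 - j1.224e+05 Ω = 1.224e+05∠-89.3° Ω.

Z = 1540 - j1.224e+05 Ω = 1.224e+05∠-89.3° Ω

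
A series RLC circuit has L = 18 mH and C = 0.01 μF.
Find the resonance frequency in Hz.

Step 1 — Resonance condition Im(Z)=0 gives ω₀ = 1/√(LC).
Step 2 — ω₀ = 1/√(0.018·1e-08) = 7.454e+04 rad/s.
Step 3 — f₀ = ω₀/(2π) = 1.186e+04 Hz.

f₀ = 1.186e+04 Hz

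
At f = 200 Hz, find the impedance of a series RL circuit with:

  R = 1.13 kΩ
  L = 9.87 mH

Step 1 — Angular frequency: ω = 2π·f = 2π·200 = 1257 rad/s.
Step 2 — Component impedances:
  R: Z = R = 1130 Ω
  L: Z = jωL = j·1257·0.00987 = 0 + j12.4 Ω
Step 3 — Series combination: Z_total = R + L = 1130 + j12.4 Ω = 1130∠0.6° Ω.

Z = 1130 + j12.4 Ω = 1130∠0.6° Ω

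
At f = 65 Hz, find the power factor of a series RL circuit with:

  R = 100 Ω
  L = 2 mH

Step 1 — Angular frequency: ω = 2π·f = 2π·65 = 408.4 rad/s.
Step 2 — Component impedances:
  R: Z = R = 100 Ω
  L: Z = jωL = j·408.4·0.002 = 0 + j0.8168 Ω
Step 3 — Series combination: Z_total = R + L = 100 + j0.8168 Ω = 100∠0.5° Ω.
Step 4 — Power factor: PF = cos(φ) = Re(Z)/|Z| = 100/100 = 1.
Step 5 — Type: Im(Z) = 0.8168 ⇒ lagging (phase φ = 0.5°).

PF = 1 (lagging, φ = 0.5°)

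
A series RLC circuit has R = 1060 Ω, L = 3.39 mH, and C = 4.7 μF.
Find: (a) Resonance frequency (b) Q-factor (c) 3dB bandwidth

Step 1 — Resonance condition Im(Z)=0 gives ω₀ = 1/√(LC).
Step 2 — ω₀ = 1/√(0.00339·4.7e-06) = 7922 rad/s.
Step 3 — f₀ = ω₀/(2π) = 1261 Hz.
Step 4 — Series Q: Q = ω₀L/R = 7922·0.00339/1060 = 0.02534.
Step 5 — 3dB bandwidth: Δω = ω₀/Q = 3.127e+05 rad/s; BW = Δω/(2π) = 4.977e+04 Hz.

(a) f₀ = 1261 Hz  (b) Q = 0.02534  (c) BW = 4.977e+04 Hz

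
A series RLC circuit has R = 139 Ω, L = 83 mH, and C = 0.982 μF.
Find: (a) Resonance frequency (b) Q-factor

Step 1 — Resonance condition Im(Z)=0 gives ω₀ = 1/√(LC).
Step 2 — ω₀ = 1/√(0.083·9.82e-07) = 3503 rad/s.
Step 3 — f₀ = ω₀/(2π) = 557.5 Hz.
Step 4 — Series Q: Q = ω₀L/R = 3503·0.083/139 = 2.092.

(a) f₀ = 557.5 Hz  (b) Q = 2.092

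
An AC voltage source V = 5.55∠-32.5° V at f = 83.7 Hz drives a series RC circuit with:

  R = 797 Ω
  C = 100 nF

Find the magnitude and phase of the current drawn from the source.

Step 1 — Angular frequency: ω = 2π·f = 2π·83.7 = 525.9 rad/s.
Step 2 — Component impedances:
  R: Z = R = 797 Ω
  C: Z = 1/(jωC) = -j/(ω·C) = 0 - j1.901e+04 Ω
Step 3 — Series combination: Z_total = R + C = 797 - j1.901e+04 Ω = 1.903e+04∠-87.6° Ω.
Step 4 — Source phasor: V = 5.55∠-32.5° V = 4.681 - j2.982 V.
Step 5 — Ohm's law: I = V / Z_total = (4.681 - j2.982) / (797 - j1.901e+04) = 0.0001668 + j0.0002392 A.
Step 6 — Convert to polar: |I| = 0.0002916 A, ∠I = 55.1°.

I = 0.0002916∠55.1° A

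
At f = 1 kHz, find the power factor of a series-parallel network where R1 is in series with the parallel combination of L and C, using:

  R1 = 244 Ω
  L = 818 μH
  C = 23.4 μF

Step 1 — Angular frequency: ω = 2π·f = 2π·1000 = 6283 rad/s.
Step 2 — Component impedances:
  R1: Z = R = 244 Ω
  L: Z = jωL = j·6283·0.000818 = 0 + j5.14 Ω
  C: Z = 1/(jωC) = -j/(ω·C) = 0 - j6.801 Ω
Step 3 — Parallel branch: L || C = 1/(1/L + 1/C) = 0 + j21.04 Ω.
Step 4 — Series with R1: Z_total = R1 + (L || C) = 244 + j21.04 Ω = 244.9∠4.9° Ω.
Step 5 — Power factor: PF = cos(φ) = Re(Z)/|Z| = 244/244.9 = 0.9963.
Step 6 — Type: Im(Z) = 21.04 ⇒ lagging (phase φ = 4.9°).

PF = 0.9963 (lagging, φ = 4.9°)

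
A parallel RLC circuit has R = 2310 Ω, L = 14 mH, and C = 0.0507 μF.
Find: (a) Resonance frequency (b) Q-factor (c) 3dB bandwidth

Step 1 — Resonance: ω₀ = 1/√(LC) = 1/√(0.014·5.07e-08) = 3.753e+04 rad/s.
Step 2 — f₀ = ω₀/(2π) = 5974 Hz.
Step 3 — Parallel Q: Q = R/(ω₀L) = 2310/(3.753e+04·0.014) = 4.396.
Step 4 — Bandwidth: Δω = ω₀/Q = 8538 rad/s; BW = Δω/(2π) = 1359 Hz.

(a) f₀ = 5974 Hz  (b) Q = 4.396  (c) BW = 1359 Hz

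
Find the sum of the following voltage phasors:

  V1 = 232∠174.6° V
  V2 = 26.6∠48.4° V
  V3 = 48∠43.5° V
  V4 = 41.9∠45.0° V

Step 1 — Convert each phasor to rectangular form:
  V1 = 232·(cos(174.6°) + j·sin(174.6°)) = -231 + j21.83 V
  V2 = 26.6·(cos(48.4°) + j·sin(48.4°)) = 17.66 + j19.89 V
  V3 = 48·(cos(43.5°) + j·sin(43.5°)) = 34.82 + j33.04 V
  V4 = 41.9·(cos(45.0°) + j·sin(45.0°)) = 29.63 + j29.63 V
Step 2 — Sum components: V_total = -148.9 + j104.4 V.
Step 3 — Convert to polar: |V_total| = 181.8 V, ∠V_total = 145.0°.

V_total = 181.8∠145.0° V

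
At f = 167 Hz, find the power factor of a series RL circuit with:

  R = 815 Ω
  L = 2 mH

Step 1 — Angular frequency: ω = 2π·f = 2π·167 = 1049 rad/s.
Step 2 — Component impedances:
  R: Z = R = 815 Ω
  L: Z = jωL = j·1049·0.002 = 0 + j2.099 Ω
Step 3 — Series combination: Z_total = R + L = 815 + j2.099 Ω = 815∠0.1° Ω.
Step 4 — Power factor: PF = cos(φ) = Re(Z)/|Z| = 815/815 = 1.
Step 5 — Type: Im(Z) = 2.099 ⇒ lagging (phase φ = 0.1°).

PF = 1 (lagging, φ = 0.1°)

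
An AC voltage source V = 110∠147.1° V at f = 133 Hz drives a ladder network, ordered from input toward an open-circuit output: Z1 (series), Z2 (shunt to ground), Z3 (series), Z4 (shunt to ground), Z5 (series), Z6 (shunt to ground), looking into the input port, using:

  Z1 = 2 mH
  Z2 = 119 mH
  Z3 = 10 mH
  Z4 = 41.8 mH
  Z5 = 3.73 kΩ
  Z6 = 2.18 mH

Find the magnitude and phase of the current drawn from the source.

Step 1 — Angular frequency: ω = 2π·f = 2π·133 = 835.7 rad/s.
Step 2 — Component impedances:
  Z1: Z = jωL = j·835.7·0.002 = 0 + j1.671 Ω
  Z2: Z = jωL = j·835.7·0.119 = 0 + j99.44 Ω
  Z3: Z = jωL = j·835.7·0.01 = 0 + j8.357 Ω
  Z4: Z = jωL = j·835.7·0.0418 = 0 + j34.93 Ω
  Z5: Z = R = 3730 Ω
  Z6: Z = jωL = j·835.7·0.00218 = 0 + j1.822 Ω
Step 3 — Ladder network (open output): work backward from the far end, alternating series and parallel combinations. Z_in = 0.1588 + j31.83 Ω = 31.83∠89.7° Ω.
Step 4 — Source phasor: V = 110∠147.1° V = -92.36 + j59.75 V.
Step 5 — Ohm's law: I = V / Z_total = (-92.36 + j59.75) / (0.1588 + j31.83) = 1.863 + j2.911 A.
Step 6 — Convert to polar: |I| = 3.456 A, ∠I = 57.4°.

I = 3.456∠57.4° A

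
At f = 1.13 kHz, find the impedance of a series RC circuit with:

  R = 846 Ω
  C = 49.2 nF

Step 1 — Angular frequency: ω = 2π·f = 2π·1130 = 7100 rad/s.
Step 2 — Component impedances:
  R: Z = R = 846 Ω
  C: Z = 1/(jωC) = -j/(ω·C) = 0 - j2863 Ω
Step 3 — Series combination: Z_total = R + C = 846 - j2863 Ω = 2985∠-73.5° Ω.

Z = 846 - j2863 Ω = 2985∠-73.5° Ω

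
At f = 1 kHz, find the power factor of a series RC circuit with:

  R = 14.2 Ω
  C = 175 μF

Step 1 — Angular frequency: ω = 2π·f = 2π·1000 = 6283 rad/s.
Step 2 — Component impedances:
  R: Z = R = 14.2 Ω
  C: Z = 1/(jωC) = -j/(ω·C) = 0 - j0.9095 Ω
Step 3 — Series combination: Z_total = R + C = 14.2 - j0.9095 Ω = 14.23∠-3.7° Ω.
Step 4 — Power factor: PF = cos(φ) = Re(Z)/|Z| = 14.2/14.229 = 0.998.
Step 5 — Type: Im(Z) = -0.9095 ⇒ leading (phase φ = -3.7°).

PF = 0.998 (leading, φ = -3.7°)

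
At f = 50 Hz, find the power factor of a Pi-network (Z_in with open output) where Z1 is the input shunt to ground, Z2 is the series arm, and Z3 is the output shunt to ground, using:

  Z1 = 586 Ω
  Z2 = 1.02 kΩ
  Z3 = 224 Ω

Step 1 — Angular frequency: ω = 2π·f = 2π·50 = 314.2 rad/s.
Step 2 — Component impedances:
  Z1: Z = R = 586 Ω
  Z2: Z = R = 1020 Ω
  Z3: Z = R = 224 Ω
Step 3 — With open output, the series arm Z2 and the output shunt Z3 appear in series to ground: Z2 + Z3 = 1244 Ω.
Step 4 — Parallel with input shunt Z1: Z_in = Z1 || (Z2 + Z3) = 398.4 Ω = 398.4∠0.0° Ω.
Step 5 — Power factor: PF = cos(φ) = Re(Z)/|Z| = 398.4/398.4 = 1.
Step 6 — Type: Im(Z) = 0 ⇒ unity (phase φ = 0.0°).

PF = 1 (unity, φ = 0.0°)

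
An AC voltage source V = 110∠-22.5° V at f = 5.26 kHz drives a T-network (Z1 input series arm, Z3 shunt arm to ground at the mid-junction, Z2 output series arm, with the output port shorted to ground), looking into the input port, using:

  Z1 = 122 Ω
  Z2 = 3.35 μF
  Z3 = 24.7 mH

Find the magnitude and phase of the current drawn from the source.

Step 1 — Angular frequency: ω = 2π·f = 2π·5260 = 3.305e+04 rad/s.
Step 2 — Component impedances:
  Z1: Z = R = 122 Ω
  Z2: Z = 1/(jωC) = -j/(ω·C) = 0 - j9.032 Ω
  Z3: Z = jωL = j·3.305e+04·0.0247 = 0 + j816.3 Ω
Step 3 — With the output port shorted to ground, the output series arm Z2 runs from the junction to ground; the shunt arm Z3 also runs from the junction to ground. They appear in parallel: Z3 || Z2 = 0 - j9.133 Ω.
Step 4 — Series with input arm Z1: Z_in = Z1 + (Z3 || Z2) = 122 - j9.133 Ω = 122.3∠-4.3° Ω.
Step 5 — Source phasor: V = 110∠-22.5° V = 101.6 - j42.1 V.
Step 6 — Ohm's law: I = V / Z_total = (101.6 - j42.1) / (122 - j9.133) = 0.8541 - j0.2811 A.
Step 7 — Convert to polar: |I| = 0.8991 A, ∠I = -18.2°.

I = 0.8991∠-18.2° A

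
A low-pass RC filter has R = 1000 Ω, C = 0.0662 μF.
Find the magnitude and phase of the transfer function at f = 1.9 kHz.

Step 1 — Angular frequency: ω = 2π·1900 = 1.194e+04 rad/s.
Step 2 — Transfer function: H(jω) = 1/(1 + jωRC).
Step 3 — Denominator: 1 + jωRC = 1 + j·1.194e+04·1000·6.62e-08 = 1 + j0.7903.
Step 4 — H = 0.6155 - j0.4865.
Step 5 — Magnitude: |H| = 0.7846 (-2.1 dB); phase: φ = -38.3°.

|H| = 0.7846 (-2.1 dB), φ = -38.3°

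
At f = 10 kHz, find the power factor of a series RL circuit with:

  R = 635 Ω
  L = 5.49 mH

Step 1 — Angular frequency: ω = 2π·f = 2π·1e+04 = 6.283e+04 rad/s.
Step 2 — Component impedances:
  R: Z = R = 635 Ω
  L: Z = jωL = j·6.283e+04·0.00549 = 0 + j344.9 Ω
Step 3 — Series combination: Z_total = R + L = 635 + j344.9 Ω = 722.6∠28.5° Ω.
Step 4 — Power factor: PF = cos(φ) = Re(Z)/|Z| = 635/722.64 = 0.8787.
Step 5 — Type: Im(Z) = 344.9 ⇒ lagging (phase φ = 28.5°).

PF = 0.8787 (lagging, φ = 28.5°)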